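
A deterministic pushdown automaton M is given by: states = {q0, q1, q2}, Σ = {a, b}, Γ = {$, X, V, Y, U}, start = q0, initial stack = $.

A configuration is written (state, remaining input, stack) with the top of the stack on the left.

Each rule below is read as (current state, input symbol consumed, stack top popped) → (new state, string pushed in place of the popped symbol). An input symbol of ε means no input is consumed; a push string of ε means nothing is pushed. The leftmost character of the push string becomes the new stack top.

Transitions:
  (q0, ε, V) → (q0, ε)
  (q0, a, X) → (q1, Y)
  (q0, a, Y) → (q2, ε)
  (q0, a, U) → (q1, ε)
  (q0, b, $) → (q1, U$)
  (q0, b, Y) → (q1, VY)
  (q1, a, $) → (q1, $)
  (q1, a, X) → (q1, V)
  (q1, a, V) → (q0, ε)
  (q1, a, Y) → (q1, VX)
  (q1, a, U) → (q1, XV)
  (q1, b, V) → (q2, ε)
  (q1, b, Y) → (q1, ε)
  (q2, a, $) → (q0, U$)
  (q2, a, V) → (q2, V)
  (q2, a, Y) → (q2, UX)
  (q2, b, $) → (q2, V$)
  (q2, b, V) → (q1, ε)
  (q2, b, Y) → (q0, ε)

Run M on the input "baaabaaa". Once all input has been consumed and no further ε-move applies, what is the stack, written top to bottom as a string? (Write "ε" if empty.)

$

(q0, baaabaaa, $) ⊢ (q1, aaabaaa, U$) ⊢ (q1, aabaaa, XV$) ⊢ (q1, abaaa, VV$) ⊢ (q0, baaa, V$) ⊢ (q0, baaa, $) ⊢ (q1, aaa, U$) ⊢ (q1, aa, XV$) ⊢ (q1, a, VV$) ⊢ (q0, ε, V$) ⊢ (q0, ε, $)
All input consumed in state q0 with stack $.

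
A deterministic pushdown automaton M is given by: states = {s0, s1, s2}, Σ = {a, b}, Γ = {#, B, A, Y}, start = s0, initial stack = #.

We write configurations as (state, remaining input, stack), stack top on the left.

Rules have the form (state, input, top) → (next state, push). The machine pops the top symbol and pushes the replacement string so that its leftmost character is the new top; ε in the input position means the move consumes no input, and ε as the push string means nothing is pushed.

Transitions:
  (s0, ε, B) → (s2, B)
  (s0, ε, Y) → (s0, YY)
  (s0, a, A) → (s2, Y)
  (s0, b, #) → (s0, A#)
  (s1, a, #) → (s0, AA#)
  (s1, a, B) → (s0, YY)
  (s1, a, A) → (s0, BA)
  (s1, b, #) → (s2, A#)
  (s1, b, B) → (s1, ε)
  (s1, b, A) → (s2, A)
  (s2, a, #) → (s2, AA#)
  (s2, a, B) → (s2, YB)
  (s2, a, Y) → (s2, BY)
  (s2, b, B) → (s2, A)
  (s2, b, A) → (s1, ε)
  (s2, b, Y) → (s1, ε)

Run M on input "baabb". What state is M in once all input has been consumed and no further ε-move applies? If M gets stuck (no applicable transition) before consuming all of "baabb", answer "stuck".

s1

(s0, baabb, #)
  read b, top #: go to s0, push A# → (s0, aabb, A#)
  read a, top A: go to s2, push Y → (s2, abb, Y#)
  read a, top Y: go to s2, push BY → (s2, bb, BY#)
  read b, top B: go to s2, push A → (s2, b, AY#)
  read b, top A: go to s1, push ε → (s1, ε, Y#)
All input consumed; M is in state s1.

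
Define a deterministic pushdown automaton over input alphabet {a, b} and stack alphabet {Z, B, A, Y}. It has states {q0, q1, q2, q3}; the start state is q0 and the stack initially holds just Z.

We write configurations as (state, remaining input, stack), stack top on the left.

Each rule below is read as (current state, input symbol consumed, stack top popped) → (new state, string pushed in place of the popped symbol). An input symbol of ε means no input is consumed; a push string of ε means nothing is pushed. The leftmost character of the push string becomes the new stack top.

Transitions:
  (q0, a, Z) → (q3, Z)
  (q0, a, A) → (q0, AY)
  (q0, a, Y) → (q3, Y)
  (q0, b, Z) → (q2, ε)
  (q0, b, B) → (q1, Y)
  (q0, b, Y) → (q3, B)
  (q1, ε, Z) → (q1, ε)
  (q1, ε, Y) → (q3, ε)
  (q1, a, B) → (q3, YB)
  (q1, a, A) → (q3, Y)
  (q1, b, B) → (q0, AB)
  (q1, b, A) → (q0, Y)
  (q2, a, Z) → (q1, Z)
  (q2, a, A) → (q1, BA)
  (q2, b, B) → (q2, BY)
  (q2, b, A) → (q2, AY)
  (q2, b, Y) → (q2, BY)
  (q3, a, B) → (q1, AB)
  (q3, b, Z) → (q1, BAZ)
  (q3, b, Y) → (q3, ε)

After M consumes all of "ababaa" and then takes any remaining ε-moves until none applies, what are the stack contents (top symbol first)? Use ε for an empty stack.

(q0, ababaa, Z) ⊢ (q3, babaa, Z) ⊢ (q1, abaa, BAZ) ⊢ (q3, baa, YBAZ) ⊢ (q3, aa, BAZ) ⊢ (q1, a, ABAZ) ⊢ (q3, ε, YBAZ)
All input consumed in state q3 with stack YBAZ.

YBAZ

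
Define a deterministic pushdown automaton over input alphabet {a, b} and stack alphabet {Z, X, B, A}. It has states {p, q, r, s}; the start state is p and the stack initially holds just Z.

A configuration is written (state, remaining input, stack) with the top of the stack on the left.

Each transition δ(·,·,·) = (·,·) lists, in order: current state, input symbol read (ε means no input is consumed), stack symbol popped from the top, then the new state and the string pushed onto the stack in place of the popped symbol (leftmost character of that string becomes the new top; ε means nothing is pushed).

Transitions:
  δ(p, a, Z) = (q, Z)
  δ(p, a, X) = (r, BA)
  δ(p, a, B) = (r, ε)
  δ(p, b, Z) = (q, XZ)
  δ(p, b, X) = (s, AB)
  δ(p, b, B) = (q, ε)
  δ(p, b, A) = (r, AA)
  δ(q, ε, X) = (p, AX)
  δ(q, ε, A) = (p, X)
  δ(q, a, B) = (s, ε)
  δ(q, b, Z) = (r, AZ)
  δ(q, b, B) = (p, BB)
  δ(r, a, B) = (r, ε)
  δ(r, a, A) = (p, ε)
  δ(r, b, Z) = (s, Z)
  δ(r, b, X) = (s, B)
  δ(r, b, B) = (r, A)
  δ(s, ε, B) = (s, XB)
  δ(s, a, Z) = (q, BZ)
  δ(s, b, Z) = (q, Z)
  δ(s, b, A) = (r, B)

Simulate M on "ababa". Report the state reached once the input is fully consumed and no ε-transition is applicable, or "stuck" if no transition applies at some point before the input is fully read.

stuck

(p, ababa, Z)
  read a, top Z: go to q, push Z → (q, baba, Z)
  read b, top Z: go to r, push AZ → (r, aba, AZ)
  read a, top A: go to p, push ε → (p, ba, Z)
  read b, top Z: go to q, push XZ → (q, a, XZ)
  ε-move, top X: go to p, push AX → (p, a, AXZ)
No transition for (p, a, top A); M blocks with input a remaining.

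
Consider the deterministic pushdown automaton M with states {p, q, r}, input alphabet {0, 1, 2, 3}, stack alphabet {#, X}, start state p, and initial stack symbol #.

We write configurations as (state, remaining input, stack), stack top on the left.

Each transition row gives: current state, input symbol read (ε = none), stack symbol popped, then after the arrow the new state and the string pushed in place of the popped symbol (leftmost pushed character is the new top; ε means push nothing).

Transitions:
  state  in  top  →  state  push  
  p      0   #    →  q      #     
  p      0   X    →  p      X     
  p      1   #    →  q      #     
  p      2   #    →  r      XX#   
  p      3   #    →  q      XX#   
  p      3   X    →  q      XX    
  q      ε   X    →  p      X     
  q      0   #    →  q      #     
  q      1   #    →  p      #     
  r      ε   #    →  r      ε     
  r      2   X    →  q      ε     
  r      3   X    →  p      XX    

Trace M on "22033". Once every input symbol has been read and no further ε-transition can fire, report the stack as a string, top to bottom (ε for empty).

XXX#

(p, 22033, #)
  read 2, top #: go to r, push XX# → (r, 2033, XX#)
  read 2, top X: go to q, push ε → (q, 033, X#)
  ε-move, top X: go to p, push X → (p, 033, X#)
  read 0, top X: go to p, push X → (p, 33, X#)
  read 3, top X: go to q, push XX → (q, 3, XX#)
  ε-move, top X: go to p, push X → (p, 3, XX#)
  read 3, top X: go to q, push XX → (q, ε, XXX#)
  ε-move, top X: go to p, push X → (p, ε, XXX#)
All input consumed in state p with stack XXX#.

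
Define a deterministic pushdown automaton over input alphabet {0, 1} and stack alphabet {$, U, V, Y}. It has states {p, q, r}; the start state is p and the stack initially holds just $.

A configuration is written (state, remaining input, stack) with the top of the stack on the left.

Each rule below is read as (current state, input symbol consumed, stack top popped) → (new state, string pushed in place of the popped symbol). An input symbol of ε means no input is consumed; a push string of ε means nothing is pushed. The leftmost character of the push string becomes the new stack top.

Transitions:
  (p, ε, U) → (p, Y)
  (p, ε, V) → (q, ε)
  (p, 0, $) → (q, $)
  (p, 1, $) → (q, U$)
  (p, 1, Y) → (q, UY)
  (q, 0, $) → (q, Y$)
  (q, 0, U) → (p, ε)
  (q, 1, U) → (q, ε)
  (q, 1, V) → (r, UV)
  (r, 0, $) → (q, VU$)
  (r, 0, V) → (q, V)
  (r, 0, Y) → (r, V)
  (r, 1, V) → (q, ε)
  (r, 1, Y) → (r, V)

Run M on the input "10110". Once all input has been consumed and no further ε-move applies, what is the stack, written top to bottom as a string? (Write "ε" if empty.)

(p, 10110, $)
  read 1, top $: go to q, push U$ → (q, 0110, U$)
  read 0, top U: go to p, push ε → (p, 110, $)
  read 1, top $: go to q, push U$ → (q, 10, U$)
  read 1, top U: go to q, push ε → (q, 0, $)
  read 0, top $: go to q, push Y$ → (q, ε, Y$)
All input consumed in state q with stack Y$.

Y$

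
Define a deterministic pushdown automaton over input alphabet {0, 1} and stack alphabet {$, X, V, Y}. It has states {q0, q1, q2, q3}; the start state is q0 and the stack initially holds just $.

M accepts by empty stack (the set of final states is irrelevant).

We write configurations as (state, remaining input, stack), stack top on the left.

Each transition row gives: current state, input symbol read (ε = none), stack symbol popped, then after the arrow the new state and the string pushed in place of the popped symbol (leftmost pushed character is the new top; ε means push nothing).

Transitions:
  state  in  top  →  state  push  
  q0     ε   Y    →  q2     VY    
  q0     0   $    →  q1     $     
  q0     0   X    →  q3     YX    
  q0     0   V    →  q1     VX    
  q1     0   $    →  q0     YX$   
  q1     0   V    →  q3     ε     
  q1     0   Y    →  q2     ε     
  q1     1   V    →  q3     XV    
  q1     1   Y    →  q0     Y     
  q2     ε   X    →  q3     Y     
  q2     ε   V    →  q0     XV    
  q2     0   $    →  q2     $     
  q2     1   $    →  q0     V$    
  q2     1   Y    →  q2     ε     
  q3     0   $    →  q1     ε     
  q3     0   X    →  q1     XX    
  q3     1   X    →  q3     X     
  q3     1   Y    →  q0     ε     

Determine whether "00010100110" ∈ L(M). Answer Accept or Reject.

Reject

(q0, 00010100110, $)
  read 0, top $: go to q1, push $ → (q1, 0010100110, $)
  read 0, top $: go to q0, push YX$ → (q0, 010100110, YX$)
  ε-move, top Y: go to q2, push VY → (q2, 010100110, VYX$)
  ε-move, top V: go to q0, push XV → (q0, 010100110, XVYX$)
  read 0, top X: go to q3, push YX → (q3, 10100110, YXVYX$)
  read 1, top Y: go to q0, push ε → (q0, 0100110, XVYX$)
  read 0, top X: go to q3, push YX → (q3, 100110, YXVYX$)
  read 1, top Y: go to q0, push ε → (q0, 00110, XVYX$)
  read 0, top X: go to q3, push YX → (q3, 0110, YXVYX$)
No transition applies at (q3, 0110, YXVYX$); input not fully consumed.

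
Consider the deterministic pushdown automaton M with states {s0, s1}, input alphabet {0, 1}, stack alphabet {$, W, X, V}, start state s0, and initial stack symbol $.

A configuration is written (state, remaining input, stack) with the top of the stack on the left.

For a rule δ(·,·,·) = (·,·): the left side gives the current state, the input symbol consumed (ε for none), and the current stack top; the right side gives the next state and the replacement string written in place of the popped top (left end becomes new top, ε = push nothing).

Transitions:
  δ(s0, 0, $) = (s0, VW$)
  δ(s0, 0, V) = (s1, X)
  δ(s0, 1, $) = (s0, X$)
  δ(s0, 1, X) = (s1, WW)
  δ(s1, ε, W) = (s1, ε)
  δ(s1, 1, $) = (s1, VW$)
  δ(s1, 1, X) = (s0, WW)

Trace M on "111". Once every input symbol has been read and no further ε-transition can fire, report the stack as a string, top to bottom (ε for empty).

VW$

(s0, 111, $)
  read 1, top $: go to s0, push X$ → (s0, 11, X$)
  read 1, top X: go to s1, push WW → (s1, 1, WW$)
  ε-move, top W: go to s1, push ε → (s1, 1, W$)
  ε-move, top W: go to s1, push ε → (s1, 1, $)
  read 1, top $: go to s1, push VW$ → (s1, ε, VW$)
All input consumed in state s1 with stack VW$.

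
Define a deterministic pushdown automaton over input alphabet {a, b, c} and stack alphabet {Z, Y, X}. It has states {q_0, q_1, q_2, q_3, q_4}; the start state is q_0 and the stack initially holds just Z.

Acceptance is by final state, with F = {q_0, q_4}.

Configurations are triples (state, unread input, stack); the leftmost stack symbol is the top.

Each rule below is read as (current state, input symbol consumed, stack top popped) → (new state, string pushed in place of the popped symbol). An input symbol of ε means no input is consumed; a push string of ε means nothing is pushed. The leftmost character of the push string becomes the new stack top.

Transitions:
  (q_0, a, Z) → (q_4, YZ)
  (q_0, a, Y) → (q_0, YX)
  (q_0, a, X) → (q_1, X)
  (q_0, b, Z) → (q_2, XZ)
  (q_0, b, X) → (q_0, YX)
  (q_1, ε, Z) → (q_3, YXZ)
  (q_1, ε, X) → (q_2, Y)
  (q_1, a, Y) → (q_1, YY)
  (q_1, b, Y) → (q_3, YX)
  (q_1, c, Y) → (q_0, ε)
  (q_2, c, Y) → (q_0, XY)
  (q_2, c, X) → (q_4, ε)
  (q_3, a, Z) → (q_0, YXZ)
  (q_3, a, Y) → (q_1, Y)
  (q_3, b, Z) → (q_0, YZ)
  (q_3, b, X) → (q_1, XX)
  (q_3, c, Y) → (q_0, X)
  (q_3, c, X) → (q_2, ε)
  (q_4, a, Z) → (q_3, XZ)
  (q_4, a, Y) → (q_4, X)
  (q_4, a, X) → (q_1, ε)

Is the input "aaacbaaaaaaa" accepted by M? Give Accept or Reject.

(q_0, aaacbaaaaaaa, Z) ⊢ (q_4, aacbaaaaaaa, YZ) ⊢ (q_4, acbaaaaaaa, XZ) ⊢ (q_1, cbaaaaaaa, Z) ⊢ (q_3, cbaaaaaaa, YXZ) ⊢ (q_0, baaaaaaa, XXZ) ⊢ (q_0, aaaaaaa, YXXZ) ⊢ (q_0, aaaaaa, YXXXZ) ⊢ (q_0, aaaaa, YXXXXZ) ⊢ (q_0, aaaa, YXXXXXZ) ⊢ (q_0, aaa, YXXXXXXZ) ⊢ (q_0, aa, YXXXXXXXZ) ⊢ (q_0, a, YXXXXXXXXZ) ⊢ (q_0, ε, YXXXXXXXXXZ)
All input consumed; state q_0 ∈ F.

Accept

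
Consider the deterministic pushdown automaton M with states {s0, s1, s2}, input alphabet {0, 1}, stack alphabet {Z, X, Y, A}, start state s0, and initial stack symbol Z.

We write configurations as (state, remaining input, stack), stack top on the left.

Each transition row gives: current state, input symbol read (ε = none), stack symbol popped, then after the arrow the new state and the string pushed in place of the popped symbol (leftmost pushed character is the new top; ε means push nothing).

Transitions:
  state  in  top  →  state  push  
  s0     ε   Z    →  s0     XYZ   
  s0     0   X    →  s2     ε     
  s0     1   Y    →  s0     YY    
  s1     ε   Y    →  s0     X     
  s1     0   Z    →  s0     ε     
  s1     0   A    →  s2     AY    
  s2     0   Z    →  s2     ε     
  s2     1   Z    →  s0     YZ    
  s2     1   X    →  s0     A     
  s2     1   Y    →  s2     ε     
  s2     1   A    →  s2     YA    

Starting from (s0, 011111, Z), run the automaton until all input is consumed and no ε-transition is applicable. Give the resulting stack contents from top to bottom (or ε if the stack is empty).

(s0, 011111, Z)
  ε-move, top Z: go to s0, push XYZ → (s0, 011111, XYZ)
  read 0, top X: go to s2, push ε → (s2, 11111, YZ)
  read 1, top Y: go to s2, push ε → (s2, 1111, Z)
  read 1, top Z: go to s0, push YZ → (s0, 111, YZ)
  read 1, top Y: go to s0, push YY → (s0, 11, YYZ)
  read 1, top Y: go to s0, push YY → (s0, 1, YYYZ)
  read 1, top Y: go to s0, push YY → (s0, ε, YYYYZ)
All input consumed in state s0 with stack YYYYZ.

YYYYZ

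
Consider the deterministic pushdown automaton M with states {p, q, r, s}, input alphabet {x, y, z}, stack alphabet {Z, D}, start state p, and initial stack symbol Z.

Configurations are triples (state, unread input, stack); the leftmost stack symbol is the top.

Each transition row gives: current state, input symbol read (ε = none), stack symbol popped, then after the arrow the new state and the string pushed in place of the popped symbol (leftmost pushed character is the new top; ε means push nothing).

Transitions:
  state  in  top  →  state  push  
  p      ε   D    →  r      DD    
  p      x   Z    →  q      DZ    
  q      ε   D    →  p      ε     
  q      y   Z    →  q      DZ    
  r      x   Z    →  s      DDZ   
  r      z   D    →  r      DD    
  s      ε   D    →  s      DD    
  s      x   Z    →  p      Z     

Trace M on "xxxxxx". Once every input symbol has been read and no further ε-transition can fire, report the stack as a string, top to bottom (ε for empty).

(p, xxxxxx, Z)
  read x, top Z: go to q, push DZ → (q, xxxxx, DZ)
  ε-move, top D: go to p, push ε → (p, xxxxx, Z)
  read x, top Z: go to q, push DZ → (q, xxxx, DZ)
  ε-move, top D: go to p, push ε → (p, xxxx, Z)
  read x, top Z: go to q, push DZ → (q, xxx, DZ)
  ε-move, top D: go to p, push ε → (p, xxx, Z)
  read x, top Z: go to q, push DZ → (q, xx, DZ)
  ε-move, top D: go to p, push ε → (p, xx, Z)
  read x, top Z: go to q, push DZ → (q, x, DZ)
  ε-move, top D: go to p, push ε → (p, x, Z)
  read x, top Z: go to q, push DZ → (q, ε, DZ)
  ε-move, top D: go to p, push ε → (p, ε, Z)
All input consumed in state p with stack Z.

Z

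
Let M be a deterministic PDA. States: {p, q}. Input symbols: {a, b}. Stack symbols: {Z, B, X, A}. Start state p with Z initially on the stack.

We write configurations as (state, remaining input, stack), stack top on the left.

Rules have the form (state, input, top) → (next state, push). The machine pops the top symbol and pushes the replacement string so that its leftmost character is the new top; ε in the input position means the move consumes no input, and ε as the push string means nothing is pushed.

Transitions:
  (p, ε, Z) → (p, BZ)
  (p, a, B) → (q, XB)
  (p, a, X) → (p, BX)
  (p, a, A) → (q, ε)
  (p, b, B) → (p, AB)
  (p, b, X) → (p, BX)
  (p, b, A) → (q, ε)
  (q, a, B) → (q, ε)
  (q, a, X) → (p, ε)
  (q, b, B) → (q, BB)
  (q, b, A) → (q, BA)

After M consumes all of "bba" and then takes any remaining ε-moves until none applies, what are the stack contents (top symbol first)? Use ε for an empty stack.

(p, bba, Z)
  ε-move, top Z: go to p, push BZ → (p, bba, BZ)
  read b, top B: go to p, push AB → (p, ba, ABZ)
  read b, top A: go to q, push ε → (q, a, BZ)
  read a, top B: go to q, push ε → (q, ε, Z)
All input consumed in state q with stack Z.

Z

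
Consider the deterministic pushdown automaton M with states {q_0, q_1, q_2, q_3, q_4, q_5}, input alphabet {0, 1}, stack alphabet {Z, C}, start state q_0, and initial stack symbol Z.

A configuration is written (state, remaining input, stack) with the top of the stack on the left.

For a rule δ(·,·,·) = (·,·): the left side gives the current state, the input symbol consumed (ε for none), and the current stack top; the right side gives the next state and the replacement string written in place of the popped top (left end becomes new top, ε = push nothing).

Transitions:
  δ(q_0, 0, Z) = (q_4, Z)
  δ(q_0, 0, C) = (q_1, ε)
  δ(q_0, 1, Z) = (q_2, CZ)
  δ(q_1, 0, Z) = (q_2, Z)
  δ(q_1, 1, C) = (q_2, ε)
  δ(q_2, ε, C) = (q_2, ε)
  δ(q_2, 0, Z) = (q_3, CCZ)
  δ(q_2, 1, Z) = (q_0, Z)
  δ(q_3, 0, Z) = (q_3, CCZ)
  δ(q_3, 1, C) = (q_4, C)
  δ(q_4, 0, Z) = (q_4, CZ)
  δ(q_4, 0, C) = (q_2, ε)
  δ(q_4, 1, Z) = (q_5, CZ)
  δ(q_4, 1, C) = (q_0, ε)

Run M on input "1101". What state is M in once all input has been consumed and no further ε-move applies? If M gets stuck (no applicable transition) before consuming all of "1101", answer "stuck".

q_5

(q_0, 1101, Z) ⊢ (q_2, 101, CZ) ⊢ (q_2, 101, Z) ⊢ (q_0, 01, Z) ⊢ (q_4, 1, Z) ⊢ (q_5, ε, CZ)
All input consumed; M is in state q_5.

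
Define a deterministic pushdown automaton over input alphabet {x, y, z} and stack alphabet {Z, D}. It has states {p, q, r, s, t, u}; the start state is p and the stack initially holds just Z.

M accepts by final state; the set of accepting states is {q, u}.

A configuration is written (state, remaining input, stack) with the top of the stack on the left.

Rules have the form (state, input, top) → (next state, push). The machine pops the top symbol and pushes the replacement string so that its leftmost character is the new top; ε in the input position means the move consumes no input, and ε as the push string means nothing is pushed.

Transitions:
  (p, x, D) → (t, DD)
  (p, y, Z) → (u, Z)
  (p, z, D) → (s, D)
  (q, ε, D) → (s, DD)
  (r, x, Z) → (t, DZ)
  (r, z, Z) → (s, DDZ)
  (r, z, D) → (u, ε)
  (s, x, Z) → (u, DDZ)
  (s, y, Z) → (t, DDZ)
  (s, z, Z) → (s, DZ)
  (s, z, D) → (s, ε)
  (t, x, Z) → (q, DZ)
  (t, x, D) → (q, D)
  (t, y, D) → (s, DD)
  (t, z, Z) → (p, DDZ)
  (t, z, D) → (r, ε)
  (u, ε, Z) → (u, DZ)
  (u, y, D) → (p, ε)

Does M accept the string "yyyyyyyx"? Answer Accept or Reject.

Reject

(p, yyyyyyyx, Z)
  read y, top Z: go to u, push Z → (u, yyyyyyx, Z)
  ε-move, top Z: go to u, push DZ → (u, yyyyyyx, DZ)
  read y, top D: go to p, push ε → (p, yyyyyx, Z)
  read y, top Z: go to u, push Z → (u, yyyyx, Z)
  ε-move, top Z: go to u, push DZ → (u, yyyyx, DZ)
  read y, top D: go to p, push ε → (p, yyyx, Z)
  read y, top Z: go to u, push Z → (u, yyx, Z)
  ε-move, top Z: go to u, push DZ → (u, yyx, DZ)
  read y, top D: go to p, push ε → (p, yx, Z)
  read y, top Z: go to u, push Z → (u, x, Z)
  ε-move, top Z: go to u, push DZ → (u, x, DZ)
No transition applies at (u, x, DZ); input not fully consumed.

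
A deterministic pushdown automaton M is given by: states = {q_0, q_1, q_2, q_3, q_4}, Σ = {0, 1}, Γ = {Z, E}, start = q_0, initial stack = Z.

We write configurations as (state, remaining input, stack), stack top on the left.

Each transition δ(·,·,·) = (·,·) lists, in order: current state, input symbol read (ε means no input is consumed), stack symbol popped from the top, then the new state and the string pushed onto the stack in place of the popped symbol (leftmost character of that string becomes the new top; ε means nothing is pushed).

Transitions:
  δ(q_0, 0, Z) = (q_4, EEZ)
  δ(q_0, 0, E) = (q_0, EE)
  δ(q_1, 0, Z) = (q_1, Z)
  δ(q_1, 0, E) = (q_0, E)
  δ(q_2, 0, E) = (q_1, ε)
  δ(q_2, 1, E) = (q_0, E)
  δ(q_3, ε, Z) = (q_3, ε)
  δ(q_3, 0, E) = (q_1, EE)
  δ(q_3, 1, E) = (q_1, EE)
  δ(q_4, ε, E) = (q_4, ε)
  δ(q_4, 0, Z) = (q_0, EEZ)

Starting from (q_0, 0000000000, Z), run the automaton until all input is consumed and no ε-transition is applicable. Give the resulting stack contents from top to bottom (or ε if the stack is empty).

(q_0, 0000000000, Z) ⊢ (q_4, 000000000, EEZ) ⊢ (q_4, 000000000, EZ) ⊢ (q_4, 000000000, Z) ⊢ (q_0, 00000000, EEZ) ⊢ (q_0, 0000000, EEEZ) ⊢ (q_0, 000000, EEEEZ) ⊢ (q_0, 00000, EEEEEZ) ⊢ (q_0, 0000, EEEEEEZ) ⊢ (q_0, 000, EEEEEEEZ) ⊢ (q_0, 00, EEEEEEEEZ) ⊢ (q_0, 0, EEEEEEEEEZ) ⊢ (q_0, ε, EEEEEEEEEEZ)
All input consumed in state q_0 with stack EEEEEEEEEEZ.

EEEEEEEEEEZ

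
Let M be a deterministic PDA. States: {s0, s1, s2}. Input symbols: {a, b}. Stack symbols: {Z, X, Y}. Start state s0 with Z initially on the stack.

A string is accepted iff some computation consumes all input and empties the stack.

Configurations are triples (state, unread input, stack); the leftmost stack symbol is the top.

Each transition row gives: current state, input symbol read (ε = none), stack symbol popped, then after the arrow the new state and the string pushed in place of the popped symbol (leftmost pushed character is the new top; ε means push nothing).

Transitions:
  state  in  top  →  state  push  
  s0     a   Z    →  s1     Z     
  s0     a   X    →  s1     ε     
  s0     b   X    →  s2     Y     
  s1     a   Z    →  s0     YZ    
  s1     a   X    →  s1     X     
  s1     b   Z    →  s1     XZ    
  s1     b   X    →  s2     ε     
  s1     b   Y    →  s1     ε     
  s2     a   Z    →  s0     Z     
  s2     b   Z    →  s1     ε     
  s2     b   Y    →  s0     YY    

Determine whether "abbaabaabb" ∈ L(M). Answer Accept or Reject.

(s0, abbaabaabb, Z)
  read a, top Z: go to s1, push Z → (s1, bbaabaabb, Z)
  read b, top Z: go to s1, push XZ → (s1, baabaabb, XZ)
  read b, top X: go to s2, push ε → (s2, aabaabb, Z)
  read a, top Z: go to s0, push Z → (s0, abaabb, Z)
  read a, top Z: go to s1, push Z → (s1, baabb, Z)
  read b, top Z: go to s1, push XZ → (s1, aabb, XZ)
  read a, top X: go to s1, push X → (s1, abb, XZ)
  read a, top X: go to s1, push X → (s1, bb, XZ)
  read b, top X: go to s2, push ε → (s2, b, Z)
  read b, top Z: go to s1, push ε → (s1, ε, ε)
All input consumed and the stack is empty.

Accept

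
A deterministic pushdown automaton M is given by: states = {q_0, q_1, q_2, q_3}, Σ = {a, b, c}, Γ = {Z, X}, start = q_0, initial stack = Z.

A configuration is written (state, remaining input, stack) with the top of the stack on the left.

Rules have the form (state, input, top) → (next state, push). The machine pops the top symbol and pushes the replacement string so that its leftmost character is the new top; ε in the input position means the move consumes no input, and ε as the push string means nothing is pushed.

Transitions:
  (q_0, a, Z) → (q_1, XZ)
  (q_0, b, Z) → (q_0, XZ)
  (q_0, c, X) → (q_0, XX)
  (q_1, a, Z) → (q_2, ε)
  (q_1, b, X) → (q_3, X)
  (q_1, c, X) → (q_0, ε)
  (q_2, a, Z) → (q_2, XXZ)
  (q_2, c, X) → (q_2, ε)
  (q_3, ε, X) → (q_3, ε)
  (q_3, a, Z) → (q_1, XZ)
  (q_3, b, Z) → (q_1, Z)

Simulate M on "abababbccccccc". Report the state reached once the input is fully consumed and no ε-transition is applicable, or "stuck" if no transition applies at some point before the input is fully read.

stuck

(q_0, abababbccccccc, Z)
  read a, top Z: go to q_1, push XZ → (q_1, bababbccccccc, XZ)
  read b, top X: go to q_3, push X → (q_3, ababbccccccc, XZ)
  ε-move, top X: go to q_3, push ε → (q_3, ababbccccccc, Z)
  read a, top Z: go to q_1, push XZ → (q_1, babbccccccc, XZ)
  read b, top X: go to q_3, push X → (q_3, abbccccccc, XZ)
  ε-move, top X: go to q_3, push ε → (q_3, abbccccccc, Z)
  read a, top Z: go to q_1, push XZ → (q_1, bbccccccc, XZ)
  read b, top X: go to q_3, push X → (q_3, bccccccc, XZ)
  ε-move, top X: go to q_3, push ε → (q_3, bccccccc, Z)
  read b, top Z: go to q_1, push Z → (q_1, ccccccc, Z)
No transition for (q_1, c, top Z); M blocks with input ccccccc remaining.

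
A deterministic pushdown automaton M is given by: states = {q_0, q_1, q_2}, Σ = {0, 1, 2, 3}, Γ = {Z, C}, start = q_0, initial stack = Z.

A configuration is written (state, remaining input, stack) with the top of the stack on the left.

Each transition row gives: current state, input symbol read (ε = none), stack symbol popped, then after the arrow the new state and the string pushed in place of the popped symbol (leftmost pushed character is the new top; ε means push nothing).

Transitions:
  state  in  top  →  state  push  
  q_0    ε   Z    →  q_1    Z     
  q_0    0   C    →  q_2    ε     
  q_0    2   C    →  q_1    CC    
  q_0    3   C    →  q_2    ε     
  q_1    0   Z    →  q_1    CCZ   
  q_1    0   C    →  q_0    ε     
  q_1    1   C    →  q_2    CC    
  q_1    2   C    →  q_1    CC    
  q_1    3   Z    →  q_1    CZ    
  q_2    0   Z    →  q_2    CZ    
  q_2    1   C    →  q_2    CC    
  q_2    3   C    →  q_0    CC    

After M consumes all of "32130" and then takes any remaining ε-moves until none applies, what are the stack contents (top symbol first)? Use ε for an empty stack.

CCCZ

(q_0, 32130, Z) ⊢ (q_1, 32130, Z) ⊢ (q_1, 2130, CZ) ⊢ (q_1, 130, CCZ) ⊢ (q_2, 30, CCCZ) ⊢ (q_0, 0, CCCCZ) ⊢ (q_2, ε, CCCZ)
All input consumed in state q_2 with stack CCCZ.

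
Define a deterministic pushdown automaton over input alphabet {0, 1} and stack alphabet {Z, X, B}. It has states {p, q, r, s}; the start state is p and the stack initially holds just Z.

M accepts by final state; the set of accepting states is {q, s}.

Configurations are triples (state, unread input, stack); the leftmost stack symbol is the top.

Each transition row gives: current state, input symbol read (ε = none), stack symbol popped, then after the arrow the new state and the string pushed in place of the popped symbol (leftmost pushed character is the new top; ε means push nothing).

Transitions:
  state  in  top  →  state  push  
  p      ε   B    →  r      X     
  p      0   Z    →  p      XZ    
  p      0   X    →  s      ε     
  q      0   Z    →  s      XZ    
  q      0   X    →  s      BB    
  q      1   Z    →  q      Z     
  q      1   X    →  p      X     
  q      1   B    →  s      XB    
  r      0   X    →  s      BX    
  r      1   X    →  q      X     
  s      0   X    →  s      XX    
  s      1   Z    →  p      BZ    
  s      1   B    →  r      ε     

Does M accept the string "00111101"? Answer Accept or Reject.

Reject

(p, 00111101, Z) ⊢ (p, 0111101, XZ) ⊢ (s, 111101, Z) ⊢ (p, 11101, BZ) ⊢ (r, 11101, XZ) ⊢ (q, 1101, XZ) ⊢ (p, 101, XZ)
No transition applies at (p, 101, XZ); input not fully consumed.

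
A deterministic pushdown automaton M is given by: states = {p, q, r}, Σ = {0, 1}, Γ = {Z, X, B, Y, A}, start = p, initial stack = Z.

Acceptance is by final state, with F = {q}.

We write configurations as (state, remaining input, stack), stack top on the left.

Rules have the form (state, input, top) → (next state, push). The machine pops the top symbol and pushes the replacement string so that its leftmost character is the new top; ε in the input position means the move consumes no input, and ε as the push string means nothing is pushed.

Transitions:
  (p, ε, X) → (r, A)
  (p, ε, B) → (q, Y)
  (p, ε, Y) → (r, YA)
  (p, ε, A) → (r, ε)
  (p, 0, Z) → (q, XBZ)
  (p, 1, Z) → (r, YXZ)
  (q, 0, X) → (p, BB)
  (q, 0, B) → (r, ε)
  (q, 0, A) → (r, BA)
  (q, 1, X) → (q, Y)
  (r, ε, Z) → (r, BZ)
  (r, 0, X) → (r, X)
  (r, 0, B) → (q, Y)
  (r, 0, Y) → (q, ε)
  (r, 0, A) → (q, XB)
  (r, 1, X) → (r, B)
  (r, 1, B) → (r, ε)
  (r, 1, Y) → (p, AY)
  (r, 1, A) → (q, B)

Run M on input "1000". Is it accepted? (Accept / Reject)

(p, 1000, Z)
  read 1, top Z: go to r, push YXZ → (r, 000, YXZ)
  read 0, top Y: go to q, push ε → (q, 00, XZ)
  read 0, top X: go to p, push BB → (p, 0, BBZ)
  ε-move, top B: go to q, push Y → (q, 0, YBZ)
No transition applies at (q, 0, YBZ); input not fully consumed.

Reject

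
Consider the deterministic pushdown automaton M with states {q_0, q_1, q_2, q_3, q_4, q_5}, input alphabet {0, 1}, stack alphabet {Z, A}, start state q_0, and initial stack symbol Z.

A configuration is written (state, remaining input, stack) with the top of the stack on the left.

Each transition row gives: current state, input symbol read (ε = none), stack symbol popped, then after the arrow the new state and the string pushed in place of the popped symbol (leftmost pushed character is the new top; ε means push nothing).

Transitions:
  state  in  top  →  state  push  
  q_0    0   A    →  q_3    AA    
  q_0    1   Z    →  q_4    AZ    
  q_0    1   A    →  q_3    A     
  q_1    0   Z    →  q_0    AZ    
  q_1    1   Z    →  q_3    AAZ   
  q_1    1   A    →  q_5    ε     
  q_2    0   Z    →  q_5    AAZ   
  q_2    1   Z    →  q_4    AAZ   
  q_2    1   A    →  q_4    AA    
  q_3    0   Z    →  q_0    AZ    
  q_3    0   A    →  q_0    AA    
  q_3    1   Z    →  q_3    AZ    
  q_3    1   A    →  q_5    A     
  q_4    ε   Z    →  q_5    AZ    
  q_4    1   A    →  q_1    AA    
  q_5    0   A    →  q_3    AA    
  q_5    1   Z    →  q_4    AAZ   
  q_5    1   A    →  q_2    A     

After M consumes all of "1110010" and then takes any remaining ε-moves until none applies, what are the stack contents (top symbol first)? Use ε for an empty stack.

AAAAZ

(q_0, 1110010, Z)
  read 1, top Z: go to q_4, push AZ → (q_4, 110010, AZ)
  read 1, top A: go to q_1, push AA → (q_1, 10010, AAZ)
  read 1, top A: go to q_5, push ε → (q_5, 0010, AZ)
  read 0, top A: go to q_3, push AA → (q_3, 010, AAZ)
  read 0, top A: go to q_0, push AA → (q_0, 10, AAAZ)
  read 1, top A: go to q_3, push A → (q_3, 0, AAAZ)
  read 0, top A: go to q_0, push AA → (q_0, ε, AAAAZ)
All input consumed in state q_0 with stack AAAAZ.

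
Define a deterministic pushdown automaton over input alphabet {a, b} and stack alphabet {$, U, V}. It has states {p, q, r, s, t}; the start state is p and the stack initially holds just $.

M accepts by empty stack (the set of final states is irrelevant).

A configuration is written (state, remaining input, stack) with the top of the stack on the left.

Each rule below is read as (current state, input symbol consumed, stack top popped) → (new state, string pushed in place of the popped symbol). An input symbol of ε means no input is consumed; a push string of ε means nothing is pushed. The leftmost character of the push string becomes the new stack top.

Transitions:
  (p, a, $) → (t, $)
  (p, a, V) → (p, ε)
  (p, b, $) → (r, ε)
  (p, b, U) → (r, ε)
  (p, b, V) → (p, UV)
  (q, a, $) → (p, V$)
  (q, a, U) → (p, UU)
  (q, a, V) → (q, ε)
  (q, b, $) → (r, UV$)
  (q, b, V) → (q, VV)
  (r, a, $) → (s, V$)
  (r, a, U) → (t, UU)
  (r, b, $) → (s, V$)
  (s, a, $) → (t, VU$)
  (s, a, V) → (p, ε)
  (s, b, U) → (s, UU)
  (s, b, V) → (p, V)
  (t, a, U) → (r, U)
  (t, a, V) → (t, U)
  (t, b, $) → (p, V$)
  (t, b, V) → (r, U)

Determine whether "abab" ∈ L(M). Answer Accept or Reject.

Accept

(p, abab, $)
  read a, top $: go to t, push $ → (t, bab, $)
  read b, top $: go to p, push V$ → (p, ab, V$)
  read a, top V: go to p, push ε → (p, b, $)
  read b, top $: go to r, push ε → (r, ε, ε)
All input consumed and the stack is empty.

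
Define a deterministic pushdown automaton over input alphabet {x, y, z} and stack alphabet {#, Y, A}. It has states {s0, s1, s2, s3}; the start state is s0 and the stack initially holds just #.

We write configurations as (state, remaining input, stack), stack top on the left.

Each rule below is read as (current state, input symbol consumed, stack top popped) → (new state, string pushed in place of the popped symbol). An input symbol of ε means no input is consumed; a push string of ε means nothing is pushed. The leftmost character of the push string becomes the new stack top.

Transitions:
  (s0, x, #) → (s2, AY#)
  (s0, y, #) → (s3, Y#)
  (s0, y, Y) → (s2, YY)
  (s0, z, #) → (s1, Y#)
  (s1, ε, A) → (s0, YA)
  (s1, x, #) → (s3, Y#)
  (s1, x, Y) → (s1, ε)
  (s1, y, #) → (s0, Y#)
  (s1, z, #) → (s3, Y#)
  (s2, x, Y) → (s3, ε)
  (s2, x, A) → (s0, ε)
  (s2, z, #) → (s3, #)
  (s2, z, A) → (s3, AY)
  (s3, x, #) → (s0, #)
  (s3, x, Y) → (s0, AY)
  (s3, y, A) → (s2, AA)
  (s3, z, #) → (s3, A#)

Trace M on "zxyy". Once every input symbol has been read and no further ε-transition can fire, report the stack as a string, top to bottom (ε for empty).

(s0, zxyy, #) ⊢ (s1, xyy, Y#) ⊢ (s1, yy, #) ⊢ (s0, y, Y#) ⊢ (s2, ε, YY#)
All input consumed in state s2 with stack YY#.

YY#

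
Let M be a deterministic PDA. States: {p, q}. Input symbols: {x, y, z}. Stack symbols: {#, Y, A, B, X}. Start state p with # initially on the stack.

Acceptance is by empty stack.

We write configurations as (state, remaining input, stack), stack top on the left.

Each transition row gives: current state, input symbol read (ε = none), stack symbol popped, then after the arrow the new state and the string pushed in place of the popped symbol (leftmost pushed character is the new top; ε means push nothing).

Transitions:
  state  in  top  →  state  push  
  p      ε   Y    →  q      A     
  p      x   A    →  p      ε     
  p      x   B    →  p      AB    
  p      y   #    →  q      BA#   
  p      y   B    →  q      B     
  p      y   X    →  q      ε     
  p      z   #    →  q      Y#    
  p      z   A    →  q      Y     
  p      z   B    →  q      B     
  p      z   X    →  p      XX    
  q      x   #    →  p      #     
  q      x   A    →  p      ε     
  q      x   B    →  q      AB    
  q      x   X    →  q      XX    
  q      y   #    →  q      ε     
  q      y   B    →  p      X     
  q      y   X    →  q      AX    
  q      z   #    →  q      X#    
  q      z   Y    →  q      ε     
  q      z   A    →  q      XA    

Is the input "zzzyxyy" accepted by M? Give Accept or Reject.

(p, zzzyxyy, #)
  read z, top #: go to q, push Y# → (q, zzyxyy, Y#)
  read z, top Y: go to q, push ε → (q, zyxyy, #)
  read z, top #: go to q, push X# → (q, yxyy, X#)
  read y, top X: go to q, push AX → (q, xyy, AX#)
  read x, top A: go to p, push ε → (p, yy, X#)
  read y, top X: go to q, push ε → (q, y, #)
  read y, top #: go to q, push ε → (q, ε, ε)
All input consumed and the stack is empty.

Accept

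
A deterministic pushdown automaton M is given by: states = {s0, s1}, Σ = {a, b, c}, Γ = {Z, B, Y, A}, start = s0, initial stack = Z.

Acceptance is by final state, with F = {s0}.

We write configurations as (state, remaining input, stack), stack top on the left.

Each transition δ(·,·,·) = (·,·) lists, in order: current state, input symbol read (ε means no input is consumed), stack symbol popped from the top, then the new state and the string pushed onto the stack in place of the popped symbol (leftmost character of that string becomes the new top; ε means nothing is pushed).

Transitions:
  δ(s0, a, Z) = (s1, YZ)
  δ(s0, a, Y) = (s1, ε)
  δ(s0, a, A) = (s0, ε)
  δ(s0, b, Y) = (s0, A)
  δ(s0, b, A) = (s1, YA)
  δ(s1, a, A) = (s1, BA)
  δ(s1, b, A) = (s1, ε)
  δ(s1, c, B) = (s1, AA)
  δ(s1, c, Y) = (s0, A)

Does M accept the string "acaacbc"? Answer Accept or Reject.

Accept

(s0, acaacbc, Z) ⊢ (s1, caacbc, YZ) ⊢ (s0, aacbc, AZ) ⊢ (s0, acbc, Z) ⊢ (s1, cbc, YZ) ⊢ (s0, bc, AZ) ⊢ (s1, c, YAZ) ⊢ (s0, ε, AAZ)
All input consumed; state s0 ∈ F.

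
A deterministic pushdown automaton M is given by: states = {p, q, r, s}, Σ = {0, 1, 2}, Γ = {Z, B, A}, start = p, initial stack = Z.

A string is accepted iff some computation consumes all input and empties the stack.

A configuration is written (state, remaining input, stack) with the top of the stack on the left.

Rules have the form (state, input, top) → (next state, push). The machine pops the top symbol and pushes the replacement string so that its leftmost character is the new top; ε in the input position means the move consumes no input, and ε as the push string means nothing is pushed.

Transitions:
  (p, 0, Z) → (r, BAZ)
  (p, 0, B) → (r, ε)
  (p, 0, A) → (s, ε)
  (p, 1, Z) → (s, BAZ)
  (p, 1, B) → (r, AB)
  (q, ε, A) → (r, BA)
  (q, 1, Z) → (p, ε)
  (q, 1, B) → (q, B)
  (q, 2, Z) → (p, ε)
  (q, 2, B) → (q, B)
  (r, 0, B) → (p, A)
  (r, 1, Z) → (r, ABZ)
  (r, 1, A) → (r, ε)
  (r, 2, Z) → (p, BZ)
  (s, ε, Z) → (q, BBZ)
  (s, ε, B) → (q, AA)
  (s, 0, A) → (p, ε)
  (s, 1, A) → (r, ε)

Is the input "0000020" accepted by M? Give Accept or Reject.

Reject

(p, 0000020, Z)
  read 0, top Z: go to r, push BAZ → (r, 000020, BAZ)
  read 0, top B: go to p, push A → (p, 00020, AAZ)
  read 0, top A: go to s, push ε → (s, 0020, AZ)
  read 0, top A: go to p, push ε → (p, 020, Z)
  read 0, top Z: go to r, push BAZ → (r, 20, BAZ)
No transition applies at (r, 20, BAZ); input not fully consumed.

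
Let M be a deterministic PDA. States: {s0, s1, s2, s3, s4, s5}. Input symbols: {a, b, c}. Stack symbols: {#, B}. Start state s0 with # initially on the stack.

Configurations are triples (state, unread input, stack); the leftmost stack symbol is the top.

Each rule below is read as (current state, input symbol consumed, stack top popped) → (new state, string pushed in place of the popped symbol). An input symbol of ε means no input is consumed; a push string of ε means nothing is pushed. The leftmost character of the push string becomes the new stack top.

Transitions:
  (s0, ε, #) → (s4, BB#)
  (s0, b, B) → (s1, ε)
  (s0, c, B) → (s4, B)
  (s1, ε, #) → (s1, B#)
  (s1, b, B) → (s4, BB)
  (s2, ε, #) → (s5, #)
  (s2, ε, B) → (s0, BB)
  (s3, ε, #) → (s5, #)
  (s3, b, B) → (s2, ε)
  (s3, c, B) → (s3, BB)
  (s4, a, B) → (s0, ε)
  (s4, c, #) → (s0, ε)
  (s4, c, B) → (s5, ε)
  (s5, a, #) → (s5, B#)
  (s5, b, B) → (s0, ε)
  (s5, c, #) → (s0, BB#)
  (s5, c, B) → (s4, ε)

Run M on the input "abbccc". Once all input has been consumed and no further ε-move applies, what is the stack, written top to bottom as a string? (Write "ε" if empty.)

ε

(s0, abbccc, #)
  ε-move, top #: go to s4, push BB# → (s4, abbccc, BB#)
  read a, top B: go to s0, push ε → (s0, bbccc, B#)
  read b, top B: go to s1, push ε → (s1, bccc, #)
  ε-move, top #: go to s1, push B# → (s1, bccc, B#)
  read b, top B: go to s4, push BB → (s4, ccc, BB#)
  read c, top B: go to s5, push ε → (s5, cc, B#)
  read c, top B: go to s4, push ε → (s4, c, #)
  read c, top #: go to s0, push ε → (s0, ε, ε)
All input consumed in state s0 with stack ε.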